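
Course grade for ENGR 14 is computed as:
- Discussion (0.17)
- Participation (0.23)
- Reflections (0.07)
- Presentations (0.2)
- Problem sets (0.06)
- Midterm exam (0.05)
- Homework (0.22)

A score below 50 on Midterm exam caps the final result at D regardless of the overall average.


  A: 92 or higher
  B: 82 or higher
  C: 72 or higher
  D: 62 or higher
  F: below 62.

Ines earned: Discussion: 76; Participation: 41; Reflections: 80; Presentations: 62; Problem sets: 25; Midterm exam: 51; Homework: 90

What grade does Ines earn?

Midterm exam score 51 ≥ 50: minimum met.
Weighted total:
  Discussion 76 × 0.17 = 12.92
  Participation 41 × 0.23 = 9.43
  Reflections 80 × 0.07 = 5.6
  Presentations 62 × 0.2 = 12.4
  Problem sets 25 × 0.06 = 1.5
  Midterm exam 51 × 0.05 = 2.55
  Homework 90 × 0.22 = 19.8
Sum = 64.2
64.2 is ≥ 62 and < 72 → D

D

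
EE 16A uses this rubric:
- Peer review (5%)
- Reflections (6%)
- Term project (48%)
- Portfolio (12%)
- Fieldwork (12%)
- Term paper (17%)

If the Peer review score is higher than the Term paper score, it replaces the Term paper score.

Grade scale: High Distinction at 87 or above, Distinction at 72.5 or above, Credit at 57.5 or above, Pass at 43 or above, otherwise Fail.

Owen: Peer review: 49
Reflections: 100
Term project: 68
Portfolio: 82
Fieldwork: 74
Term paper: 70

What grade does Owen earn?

Peer review (49) ≤ Term paper (70), so Term paper stays at 70.
Weighted total:
  Peer review 49 × 0.05 = 2.45
  Reflections 100 × 0.06 = 6
  Term project 68 × 0.48 = 32.64
  Portfolio 82 × 0.12 = 9.84
  Fieldwork 74 × 0.12 = 8.88
  Term paper 70 × 0.17 = 11.9
Sum = 71.71
71.71 is ≥ 57.5 and < 72.5 → Credit

Credit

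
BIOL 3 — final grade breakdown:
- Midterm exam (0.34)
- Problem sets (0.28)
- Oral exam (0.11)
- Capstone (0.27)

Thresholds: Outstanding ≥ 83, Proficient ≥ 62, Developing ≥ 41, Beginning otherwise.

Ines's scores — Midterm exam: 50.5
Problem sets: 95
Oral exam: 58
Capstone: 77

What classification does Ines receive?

Weighted total:
  Midterm exam 50.5 × 0.34 = 17.17
  Problem sets 95 × 0.28 = 26.6
  Oral exam 58 × 0.11 = 6.38
  Capstone 77 × 0.27 = 20.79
Sum = 70.94
70.94 is ≥ 62 and < 83 → Proficient

Proficient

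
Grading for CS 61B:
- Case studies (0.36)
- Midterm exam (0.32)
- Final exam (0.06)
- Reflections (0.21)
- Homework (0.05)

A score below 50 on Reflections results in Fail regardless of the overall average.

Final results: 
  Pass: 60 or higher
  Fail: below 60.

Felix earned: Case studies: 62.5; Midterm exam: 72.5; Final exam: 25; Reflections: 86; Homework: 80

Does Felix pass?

Pass

Reflections score 86 ≥ 50: minimum met.
Weighted total:
  Case studies 62.5 × 0.36 = 22.5
  Midterm exam 72.5 × 0.32 = 23.2
  Final exam 25 × 0.06 = 1.5
  Reflections 86 × 0.21 = 18.06
  Homework 80 × 0.05 = 4
Sum = 69.26
69.26 ≥ 60 → Pass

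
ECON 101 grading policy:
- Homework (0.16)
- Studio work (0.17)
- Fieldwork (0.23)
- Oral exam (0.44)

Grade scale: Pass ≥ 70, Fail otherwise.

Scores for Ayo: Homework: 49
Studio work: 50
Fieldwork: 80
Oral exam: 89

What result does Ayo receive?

Pass

Weighted total:
  Homework 49 × 0.16 = 7.84
  Studio work 50 × 0.17 = 8.5
  Fieldwork 80 × 0.23 = 18.4
  Oral exam 89 × 0.44 = 39.16
Sum = 73.9
73.9 ≥ 70 → Pass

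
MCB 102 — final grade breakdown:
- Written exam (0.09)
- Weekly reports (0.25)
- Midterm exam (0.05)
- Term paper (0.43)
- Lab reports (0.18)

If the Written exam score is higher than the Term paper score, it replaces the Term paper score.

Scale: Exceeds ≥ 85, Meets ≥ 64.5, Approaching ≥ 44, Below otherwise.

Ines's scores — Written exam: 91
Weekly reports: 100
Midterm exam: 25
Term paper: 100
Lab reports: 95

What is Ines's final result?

Written exam (91) ≤ Term paper (100), so Term paper stays at 100.
Weighted total:
  Written exam 91 × 0.09 = 8.19
  Weekly reports 100 × 0.25 = 25
  Midterm exam 25 × 0.05 = 1.25
  Term paper 100 × 0.43 = 43
  Lab reports 95 × 0.18 = 17.1
Sum = 94.54
94.54 ≥ 85 → Exceeds

Exceeds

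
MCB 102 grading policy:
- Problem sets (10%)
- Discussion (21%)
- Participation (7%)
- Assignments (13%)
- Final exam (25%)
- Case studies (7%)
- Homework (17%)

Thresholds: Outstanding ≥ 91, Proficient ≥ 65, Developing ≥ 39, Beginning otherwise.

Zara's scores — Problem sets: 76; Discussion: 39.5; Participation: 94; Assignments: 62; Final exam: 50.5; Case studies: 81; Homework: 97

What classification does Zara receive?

Weighted total:
  Problem sets 76 × 0.1 = 7.6
  Discussion 39.5 × 0.21 = 8.295
  Participation 94 × 0.07 = 6.58
  Assignments 62 × 0.13 = 8.06
  Final exam 50.5 × 0.25 = 12.625
  Case studies 81 × 0.07 = 5.67
  Homework 97 × 0.17 = 16.49
Sum = 65.32
65.32 is ≥ 65 and < 91 → Proficient

Proficient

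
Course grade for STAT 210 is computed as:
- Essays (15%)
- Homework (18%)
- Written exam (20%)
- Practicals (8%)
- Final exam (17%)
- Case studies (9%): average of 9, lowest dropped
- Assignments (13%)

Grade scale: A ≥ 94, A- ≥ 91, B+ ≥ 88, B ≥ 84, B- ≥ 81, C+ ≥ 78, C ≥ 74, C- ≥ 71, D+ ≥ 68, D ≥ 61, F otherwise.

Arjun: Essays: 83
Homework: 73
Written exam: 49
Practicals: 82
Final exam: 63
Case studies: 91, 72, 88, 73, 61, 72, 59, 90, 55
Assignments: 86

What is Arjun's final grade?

D+

Case studies: drop 55 → average of remaining 8 = 606/8 = 75.75
Weighted total:
  Essays 83 × 0.15 = 12.45
  Homework 73 × 0.18 = 13.14
  Written exam 49 × 0.2 = 9.8
  Practicals 82 × 0.08 = 6.56
  Final exam 63 × 0.17 = 10.71
  Case studies 75.75 × 0.09 = 6.8175
  Assignments 86 × 0.13 = 11.18
Sum = 70.6575
70.6575 is ≥ 68 and < 71 → D+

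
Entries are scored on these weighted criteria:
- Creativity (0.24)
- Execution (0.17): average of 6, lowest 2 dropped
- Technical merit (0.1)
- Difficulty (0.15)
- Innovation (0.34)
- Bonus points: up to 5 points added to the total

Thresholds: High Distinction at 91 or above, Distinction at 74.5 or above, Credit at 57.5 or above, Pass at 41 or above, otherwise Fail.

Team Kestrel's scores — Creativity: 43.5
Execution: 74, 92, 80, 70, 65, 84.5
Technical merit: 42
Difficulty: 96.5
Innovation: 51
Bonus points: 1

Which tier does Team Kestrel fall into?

Execution: drop 65, 70 → average of remaining 4 = 330.5/4 = 82.625
Weighted total:
  Creativity 43.5 × 0.24 = 10.44
  Execution 82.625 × 0.17 = 14.04625
  Technical merit 42 × 0.1 = 4.2
  Difficulty 96.5 × 0.15 = 14.475
  Innovation 51 × 0.34 = 17.34
Sum = 60.50125
Bonus points: 60.50125 + 1 = 61.50125
61.50125 is ≥ 57.5 and < 74.5 → Credit

Credit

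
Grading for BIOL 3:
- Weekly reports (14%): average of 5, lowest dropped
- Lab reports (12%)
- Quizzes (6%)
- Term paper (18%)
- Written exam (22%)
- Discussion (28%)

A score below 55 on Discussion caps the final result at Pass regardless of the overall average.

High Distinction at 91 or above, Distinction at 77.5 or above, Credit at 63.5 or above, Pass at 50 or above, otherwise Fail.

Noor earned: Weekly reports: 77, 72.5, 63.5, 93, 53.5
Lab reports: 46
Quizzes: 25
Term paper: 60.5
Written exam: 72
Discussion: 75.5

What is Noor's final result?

Credit

Weekly reports: drop 53.5 → average of remaining 4 = 306/4 = 76.5
Discussion score 75.5 ≥ 55: minimum met.
Weighted total:
  Weekly reports 76.5 × 0.14 = 10.71
  Lab reports 46 × 0.12 = 5.52
  Quizzes 25 × 0.06 = 1.5
  Term paper 60.5 × 0.18 = 10.89
  Written exam 72 × 0.22 = 15.84
  Discussion 75.5 × 0.28 = 21.14
Sum = 65.6
65.6 is ≥ 63.5 and < 77.5 → Credit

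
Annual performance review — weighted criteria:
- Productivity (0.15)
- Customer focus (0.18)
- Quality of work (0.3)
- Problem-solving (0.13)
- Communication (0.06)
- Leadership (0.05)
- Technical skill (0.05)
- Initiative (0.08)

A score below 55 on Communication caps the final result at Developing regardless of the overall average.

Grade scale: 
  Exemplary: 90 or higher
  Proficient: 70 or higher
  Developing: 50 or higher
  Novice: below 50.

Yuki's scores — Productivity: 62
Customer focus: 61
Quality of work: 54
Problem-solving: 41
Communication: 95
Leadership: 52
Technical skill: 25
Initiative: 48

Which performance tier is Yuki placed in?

Developing

Communication score 95 ≥ 55: minimum met.
Weighted total:
  Productivity 62 × 0.15 = 9.3
  Customer focus 61 × 0.18 = 10.98
  Quality of work 54 × 0.3 = 16.2
  Problem-solving 41 × 0.13 = 5.33
  Communication 95 × 0.06 = 5.7
  Leadership 52 × 0.05 = 2.6
  Technical skill 25 × 0.05 = 1.25
  Initiative 48 × 0.08 = 3.84
Sum = 55.2
55.2 is ≥ 50 and < 70 → Developing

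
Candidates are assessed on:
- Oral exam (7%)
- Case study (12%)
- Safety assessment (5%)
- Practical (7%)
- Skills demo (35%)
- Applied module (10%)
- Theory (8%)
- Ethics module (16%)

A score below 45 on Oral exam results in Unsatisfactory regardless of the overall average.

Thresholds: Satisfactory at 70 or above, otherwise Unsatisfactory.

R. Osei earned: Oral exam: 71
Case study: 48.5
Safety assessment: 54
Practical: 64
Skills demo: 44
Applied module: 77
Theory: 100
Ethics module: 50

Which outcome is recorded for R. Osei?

Unsatisfactory

Oral exam score 71 ≥ 45: minimum met.
Weighted total:
  Oral exam 71 × 0.07 = 4.97
  Case study 48.5 × 0.12 = 5.82
  Safety assessment 54 × 0.05 = 2.7
  Practical 64 × 0.07 = 4.48
  Skills demo 44 × 0.35 = 15.4
  Applied module 77 × 0.1 = 7.7
  Theory 100 × 0.08 = 8
  Ethics module 50 × 0.16 = 8
Sum = 57.07
57.07 < 70 → Unsatisfactory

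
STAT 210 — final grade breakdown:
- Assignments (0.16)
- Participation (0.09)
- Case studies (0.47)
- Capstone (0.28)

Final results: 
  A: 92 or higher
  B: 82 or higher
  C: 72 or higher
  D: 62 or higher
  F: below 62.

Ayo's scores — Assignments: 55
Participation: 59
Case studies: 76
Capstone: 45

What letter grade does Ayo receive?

Weighted total:
  Assignments 55 × 0.16 = 8.8
  Participation 59 × 0.09 = 5.31
  Case studies 76 × 0.47 = 35.72
  Capstone 45 × 0.28 = 12.6
Sum = 62.43
62.43 is ≥ 62 and < 72 → D

D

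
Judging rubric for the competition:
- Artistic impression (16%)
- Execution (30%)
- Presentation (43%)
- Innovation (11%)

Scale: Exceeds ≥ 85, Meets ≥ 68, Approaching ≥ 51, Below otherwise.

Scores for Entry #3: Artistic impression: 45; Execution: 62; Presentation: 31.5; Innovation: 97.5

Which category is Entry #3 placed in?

Weighted total:
  Artistic impression 45 × 0.16 = 7.2
  Execution 62 × 0.3 = 18.6
  Presentation 31.5 × 0.43 = 13.545
  Innovation 97.5 × 0.11 = 10.725
Sum = 50.07
50.07 < 51 → Below

Below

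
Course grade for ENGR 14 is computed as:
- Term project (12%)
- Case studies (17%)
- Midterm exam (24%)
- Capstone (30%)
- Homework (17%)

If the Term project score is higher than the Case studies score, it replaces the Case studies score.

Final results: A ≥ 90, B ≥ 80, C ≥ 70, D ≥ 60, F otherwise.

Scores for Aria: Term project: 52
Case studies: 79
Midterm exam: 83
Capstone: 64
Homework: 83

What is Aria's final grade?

C

Term project (52) ≤ Case studies (79), so Case studies stays at 79.
Weighted total:
  Term project 52 × 0.12 = 6.24
  Case studies 79 × 0.17 = 13.43
  Midterm exam 83 × 0.24 = 19.92
  Capstone 64 × 0.3 = 19.2
  Homework 83 × 0.17 = 14.11
Sum = 72.9
72.9 is ≥ 70 and < 80 → C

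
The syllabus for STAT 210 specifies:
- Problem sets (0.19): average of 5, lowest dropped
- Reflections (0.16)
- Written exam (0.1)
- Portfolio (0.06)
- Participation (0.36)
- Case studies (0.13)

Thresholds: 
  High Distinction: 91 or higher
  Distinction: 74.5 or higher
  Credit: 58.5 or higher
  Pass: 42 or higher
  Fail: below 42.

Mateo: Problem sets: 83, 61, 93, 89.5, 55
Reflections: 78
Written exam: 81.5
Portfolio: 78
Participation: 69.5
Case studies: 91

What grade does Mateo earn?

Problem sets: drop 55 → average of remaining 4 = 326.5/4 = 81.625
Weighted total:
  Problem sets 81.625 × 0.19 = 15.50875
  Reflections 78 × 0.16 = 12.48
  Written exam 81.5 × 0.1 = 8.15
  Portfolio 78 × 0.06 = 4.68
  Participation 69.5 × 0.36 = 25.02
  Case studies 91 × 0.13 = 11.83
Sum = 77.66875
77.66875 is ≥ 74.5 and < 91 → Distinction

Distinction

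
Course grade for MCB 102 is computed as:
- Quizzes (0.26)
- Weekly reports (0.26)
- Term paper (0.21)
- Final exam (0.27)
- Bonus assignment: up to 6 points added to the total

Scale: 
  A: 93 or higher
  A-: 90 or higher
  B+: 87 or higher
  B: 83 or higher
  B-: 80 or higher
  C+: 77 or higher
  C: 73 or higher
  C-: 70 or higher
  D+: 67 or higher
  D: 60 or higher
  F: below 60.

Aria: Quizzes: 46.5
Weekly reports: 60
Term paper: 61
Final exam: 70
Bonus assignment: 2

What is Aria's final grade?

D

Weighted total:
  Quizzes 46.5 × 0.26 = 12.09
  Weekly reports 60 × 0.26 = 15.6
  Term paper 61 × 0.21 = 12.81
  Final exam 70 × 0.27 = 18.9
Sum = 59.4
Bonus assignment: 59.4 + 2 = 61.4
61.4 is ≥ 60 and < 67 → D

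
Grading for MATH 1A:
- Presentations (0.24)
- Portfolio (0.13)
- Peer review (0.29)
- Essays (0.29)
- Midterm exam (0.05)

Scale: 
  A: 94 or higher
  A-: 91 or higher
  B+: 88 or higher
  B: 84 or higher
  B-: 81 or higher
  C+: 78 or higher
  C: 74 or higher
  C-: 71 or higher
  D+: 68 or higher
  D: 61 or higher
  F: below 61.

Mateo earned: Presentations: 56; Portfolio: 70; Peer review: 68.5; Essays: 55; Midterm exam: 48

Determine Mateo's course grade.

F

Weighted total:
  Presentations 56 × 0.24 = 13.44
  Portfolio 70 × 0.13 = 9.1
  Peer review 68.5 × 0.29 = 19.865
  Essays 55 × 0.29 = 15.95
  Midterm exam 48 × 0.05 = 2.4
Sum = 60.755
60.755 < 61 → F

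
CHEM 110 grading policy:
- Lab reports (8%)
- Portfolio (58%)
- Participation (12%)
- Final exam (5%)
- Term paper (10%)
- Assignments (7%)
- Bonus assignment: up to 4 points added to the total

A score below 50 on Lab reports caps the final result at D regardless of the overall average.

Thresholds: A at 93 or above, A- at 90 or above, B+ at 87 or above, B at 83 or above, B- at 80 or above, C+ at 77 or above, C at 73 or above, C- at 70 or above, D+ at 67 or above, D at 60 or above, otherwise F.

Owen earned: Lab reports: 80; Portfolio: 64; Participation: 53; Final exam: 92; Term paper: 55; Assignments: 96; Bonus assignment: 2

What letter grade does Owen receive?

D+

Lab reports score 80 ≥ 50: minimum met.
Weighted total:
  Lab reports 80 × 0.08 = 6.4
  Portfolio 64 × 0.58 = 37.12
  Participation 53 × 0.12 = 6.36
  Final exam 92 × 0.05 = 4.6
  Term paper 55 × 0.1 = 5.5
  Assignments 96 × 0.07 = 6.72
Sum = 66.7
Bonus assignment: 66.7 + 2 = 68.7
68.7 is ≥ 67 and < 70 → D+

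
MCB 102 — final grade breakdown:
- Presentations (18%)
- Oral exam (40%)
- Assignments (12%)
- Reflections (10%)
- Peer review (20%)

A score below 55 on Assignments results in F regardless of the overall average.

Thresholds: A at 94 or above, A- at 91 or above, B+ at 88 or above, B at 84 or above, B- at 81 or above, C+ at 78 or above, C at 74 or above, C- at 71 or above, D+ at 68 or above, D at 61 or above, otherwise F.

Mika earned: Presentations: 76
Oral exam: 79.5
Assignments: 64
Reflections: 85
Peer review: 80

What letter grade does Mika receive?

Assignments score 64 ≥ 55: minimum met.
Weighted total:
  Presentations 76 × 0.18 = 13.68
  Oral exam 79.5 × 0.4 = 31.8
  Assignments 64 × 0.12 = 7.68
  Reflections 85 × 0.1 = 8.5
  Peer review 80 × 0.2 = 16
Sum = 77.66
77.66 is ≥ 74 and < 78 → C

C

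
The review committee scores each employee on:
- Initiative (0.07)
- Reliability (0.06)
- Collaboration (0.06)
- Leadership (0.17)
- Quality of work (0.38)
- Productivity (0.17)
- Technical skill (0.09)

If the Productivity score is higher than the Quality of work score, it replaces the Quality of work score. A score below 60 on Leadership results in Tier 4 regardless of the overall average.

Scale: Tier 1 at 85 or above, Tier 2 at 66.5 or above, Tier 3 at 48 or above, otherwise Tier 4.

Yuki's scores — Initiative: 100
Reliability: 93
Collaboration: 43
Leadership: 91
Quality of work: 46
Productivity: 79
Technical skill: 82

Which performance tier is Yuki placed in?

Productivity (79) > Quality of work (46), so Quality of work counts as 79.
Leadership score 91 ≥ 60: minimum met.
Weighted total:
  Initiative 100 × 0.07 = 7
  Reliability 93 × 0.06 = 5.58
  Collaboration 43 × 0.06 = 2.58
  Leadership 91 × 0.17 = 15.47
  Quality of work 79 × 0.38 = 30.02
  Productivity 79 × 0.17 = 13.43
  Technical skill 82 × 0.09 = 7.38
Sum = 81.46
81.46 is ≥ 66.5 and < 85 → Tier 2

Tier 2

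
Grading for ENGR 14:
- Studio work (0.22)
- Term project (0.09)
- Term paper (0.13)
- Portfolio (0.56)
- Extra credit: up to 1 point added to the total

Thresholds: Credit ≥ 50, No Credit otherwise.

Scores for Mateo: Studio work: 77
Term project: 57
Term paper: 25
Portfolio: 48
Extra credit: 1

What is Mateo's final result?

Weighted total:
  Studio work 77 × 0.22 = 16.94
  Term project 57 × 0.09 = 5.13
  Term paper 25 × 0.13 = 3.25
  Portfolio 48 × 0.56 = 26.88
Sum = 52.2
Extra credit: 52.2 + 1 = 53.2
53.2 ≥ 50 → Credit

Credit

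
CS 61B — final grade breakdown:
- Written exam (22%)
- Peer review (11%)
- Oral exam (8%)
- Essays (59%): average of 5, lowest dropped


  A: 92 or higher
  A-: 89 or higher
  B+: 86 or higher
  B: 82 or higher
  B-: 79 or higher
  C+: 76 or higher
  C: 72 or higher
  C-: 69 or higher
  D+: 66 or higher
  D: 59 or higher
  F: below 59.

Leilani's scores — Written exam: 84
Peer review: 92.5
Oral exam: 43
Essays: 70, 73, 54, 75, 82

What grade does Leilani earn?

Essays: drop 54 → average of remaining 4 = 300/4 = 75
Weighted total:
  Written exam 84 × 0.22 = 18.48
  Peer review 92.5 × 0.11 = 10.175
  Oral exam 43 × 0.08 = 3.44
  Essays 75 × 0.59 = 44.25
Sum = 76.345
76.345 is ≥ 76 and < 79 → C+

C+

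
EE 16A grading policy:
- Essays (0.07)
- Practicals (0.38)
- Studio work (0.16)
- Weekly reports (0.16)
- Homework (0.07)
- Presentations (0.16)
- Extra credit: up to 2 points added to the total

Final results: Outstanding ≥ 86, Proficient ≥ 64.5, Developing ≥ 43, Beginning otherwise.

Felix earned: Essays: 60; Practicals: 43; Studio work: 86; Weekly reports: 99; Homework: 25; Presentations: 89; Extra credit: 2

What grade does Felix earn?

Weighted total:
  Essays 60 × 0.07 = 4.2
  Practicals 43 × 0.38 = 16.34
  Studio work 86 × 0.16 = 13.76
  Weekly reports 99 × 0.16 = 15.84
  Homework 25 × 0.07 = 1.75
  Presentations 89 × 0.16 = 14.24
Sum = 66.13
Extra credit: 66.13 + 2 = 68.13
68.13 is ≥ 64.5 and < 86 → Proficient

Proficient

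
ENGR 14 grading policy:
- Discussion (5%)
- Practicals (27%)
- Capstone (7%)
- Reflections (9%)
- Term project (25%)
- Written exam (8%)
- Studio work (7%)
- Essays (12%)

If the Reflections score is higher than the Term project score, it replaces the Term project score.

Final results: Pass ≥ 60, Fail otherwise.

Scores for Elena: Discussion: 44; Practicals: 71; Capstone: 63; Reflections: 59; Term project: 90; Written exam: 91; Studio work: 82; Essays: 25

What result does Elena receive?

Pass

Reflections (59) ≤ Term project (90), so Term project stays at 90.
Weighted total:
  Discussion 44 × 0.05 = 2.2
  Practicals 71 × 0.27 = 19.17
  Capstone 63 × 0.07 = 4.41
  Reflections 59 × 0.09 = 5.31
  Term project 90 × 0.25 = 22.5
  Written exam 91 × 0.08 = 7.28
  Studio work 82 × 0.07 = 5.74
  Essays 25 × 0.12 = 3
Sum = 69.61
69.61 ≥ 60 → Pass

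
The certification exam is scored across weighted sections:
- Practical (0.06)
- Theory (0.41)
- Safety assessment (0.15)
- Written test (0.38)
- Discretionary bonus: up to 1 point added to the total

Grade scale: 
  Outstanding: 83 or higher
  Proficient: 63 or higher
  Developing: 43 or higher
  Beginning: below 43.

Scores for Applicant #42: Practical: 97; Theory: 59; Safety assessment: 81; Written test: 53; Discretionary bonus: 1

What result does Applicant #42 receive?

Proficient

Weighted total:
  Practical 97 × 0.06 = 5.82
  Theory 59 × 0.41 = 24.19
  Safety assessment 81 × 0.15 = 12.15
  Written test 53 × 0.38 = 20.14
Sum = 62.3
Discretionary bonus: 62.3 + 1 = 63.3
63.3 is ≥ 63 and < 83 → Proficient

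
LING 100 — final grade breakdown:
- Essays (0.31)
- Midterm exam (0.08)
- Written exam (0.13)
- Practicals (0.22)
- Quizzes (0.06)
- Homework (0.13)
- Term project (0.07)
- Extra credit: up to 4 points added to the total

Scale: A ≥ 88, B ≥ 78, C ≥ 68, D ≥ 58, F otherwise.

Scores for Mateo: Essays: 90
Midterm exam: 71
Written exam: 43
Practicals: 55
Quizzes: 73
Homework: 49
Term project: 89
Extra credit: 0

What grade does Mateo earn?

Weighted total:
  Essays 90 × 0.31 = 27.9
  Midterm exam 71 × 0.08 = 5.68
  Written exam 43 × 0.13 = 5.59
  Practicals 55 × 0.22 = 12.1
  Quizzes 73 × 0.06 = 4.38
  Homework 49 × 0.13 = 6.37
  Term project 89 × 0.07 = 6.23
Sum = 68.25
Extra credit: 68.25 + 0 = 68.25
68.25 is ≥ 68 and < 78 → C

C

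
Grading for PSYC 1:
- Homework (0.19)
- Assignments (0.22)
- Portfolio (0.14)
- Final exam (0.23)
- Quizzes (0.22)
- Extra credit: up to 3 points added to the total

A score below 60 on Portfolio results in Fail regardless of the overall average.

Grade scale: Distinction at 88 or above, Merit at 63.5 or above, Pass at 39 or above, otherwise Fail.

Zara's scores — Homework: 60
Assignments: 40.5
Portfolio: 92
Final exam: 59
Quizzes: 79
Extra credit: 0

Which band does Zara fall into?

Portfolio score 92 ≥ 60: minimum met.
Weighted total:
  Homework 60 × 0.19 = 11.4
  Assignments 40.5 × 0.22 = 8.91
  Portfolio 92 × 0.14 = 12.88
  Final exam 59 × 0.23 = 13.57
  Quizzes 79 × 0.22 = 17.38
Sum = 64.14
Extra credit: 64.14 + 0 = 64.14
64.14 is ≥ 63.5 and < 88 → Merit

Merit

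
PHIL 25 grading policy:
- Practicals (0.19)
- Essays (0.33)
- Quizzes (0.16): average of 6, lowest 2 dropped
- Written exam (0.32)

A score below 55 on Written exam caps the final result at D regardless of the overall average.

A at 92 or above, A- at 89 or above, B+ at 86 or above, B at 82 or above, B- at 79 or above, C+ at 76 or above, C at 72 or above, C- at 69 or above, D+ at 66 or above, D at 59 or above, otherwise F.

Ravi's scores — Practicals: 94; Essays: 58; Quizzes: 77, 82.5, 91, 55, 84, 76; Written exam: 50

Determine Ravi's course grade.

D

Quizzes: drop 55, 76 → average of remaining 4 = 334.5/4 = 83.625
Written exam score 50 < 55: minimum not met.
Weighted total:
  Practicals 94 × 0.19 = 17.86
  Essays 58 × 0.33 = 19.14
  Quizzes 83.625 × 0.16 = 13.38
  Written exam 50 × 0.32 = 16
Sum = 66.38
66.38 would be D+; cap at D applies → D.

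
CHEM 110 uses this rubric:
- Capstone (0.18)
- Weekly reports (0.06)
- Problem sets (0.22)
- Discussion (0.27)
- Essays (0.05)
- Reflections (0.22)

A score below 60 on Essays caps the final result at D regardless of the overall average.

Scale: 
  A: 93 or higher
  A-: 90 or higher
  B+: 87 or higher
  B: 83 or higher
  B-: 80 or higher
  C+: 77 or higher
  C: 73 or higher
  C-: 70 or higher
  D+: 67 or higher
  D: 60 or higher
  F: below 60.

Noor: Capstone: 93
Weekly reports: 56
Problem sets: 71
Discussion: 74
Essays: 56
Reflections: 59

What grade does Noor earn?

D

Essays score 56 < 60: minimum not met.
Weighted total:
  Capstone 93 × 0.18 = 16.74
  Weekly reports 56 × 0.06 = 3.36
  Problem sets 71 × 0.22 = 15.62
  Discussion 74 × 0.27 = 19.98
  Essays 56 × 0.05 = 2.8
  Reflections 59 × 0.22 = 12.98
Sum = 71.48
71.48 would be C-; cap at D applies → D.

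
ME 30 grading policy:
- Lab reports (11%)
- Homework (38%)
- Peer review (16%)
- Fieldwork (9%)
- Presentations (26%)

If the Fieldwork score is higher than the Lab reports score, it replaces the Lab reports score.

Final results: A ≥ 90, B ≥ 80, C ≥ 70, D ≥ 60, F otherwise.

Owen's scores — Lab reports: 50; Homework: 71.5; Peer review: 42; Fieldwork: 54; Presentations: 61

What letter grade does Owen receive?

Fieldwork (54) > Lab reports (50), so Lab reports counts as 54.
Weighted total:
  Lab reports 54 × 0.11 = 5.94
  Homework 71.5 × 0.38 = 27.17
  Peer review 42 × 0.16 = 6.72
  Fieldwork 54 × 0.09 = 4.86
  Presentations 61 × 0.26 = 15.86
Sum = 60.55
60.55 is ≥ 60 and < 70 → D

D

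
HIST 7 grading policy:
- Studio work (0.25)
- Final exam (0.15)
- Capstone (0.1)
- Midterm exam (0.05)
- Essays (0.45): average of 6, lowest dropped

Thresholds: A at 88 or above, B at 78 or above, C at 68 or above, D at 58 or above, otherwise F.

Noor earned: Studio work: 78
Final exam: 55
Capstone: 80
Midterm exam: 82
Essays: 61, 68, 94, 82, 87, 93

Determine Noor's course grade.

B

Essays: drop 61 → average of remaining 5 = 424/5 = 84.8
Weighted total:
  Studio work 78 × 0.25 = 19.5
  Final exam 55 × 0.15 = 8.25
  Capstone 80 × 0.1 = 8
  Midterm exam 82 × 0.05 = 4.1
  Essays 84.8 × 0.45 = 38.16
Sum = 78.01
78.01 is ≥ 78 and < 88 → B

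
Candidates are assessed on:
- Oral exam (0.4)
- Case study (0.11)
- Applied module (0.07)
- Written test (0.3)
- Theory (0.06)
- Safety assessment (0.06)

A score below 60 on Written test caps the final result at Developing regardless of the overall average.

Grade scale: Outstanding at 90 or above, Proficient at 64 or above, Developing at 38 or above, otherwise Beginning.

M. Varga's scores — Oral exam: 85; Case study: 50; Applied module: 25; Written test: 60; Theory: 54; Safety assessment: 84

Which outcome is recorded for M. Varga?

Written test score 60 ≥ 60: minimum met.
Weighted total:
  Oral exam 85 × 0.4 = 34
  Case study 50 × 0.11 = 5.5
  Applied module 25 × 0.07 = 1.75
  Written test 60 × 0.3 = 18
  Theory 54 × 0.06 = 3.24
  Safety assessment 84 × 0.06 = 5.04
Sum = 67.53
67.53 is ≥ 64 and < 90 → Proficient

Proficient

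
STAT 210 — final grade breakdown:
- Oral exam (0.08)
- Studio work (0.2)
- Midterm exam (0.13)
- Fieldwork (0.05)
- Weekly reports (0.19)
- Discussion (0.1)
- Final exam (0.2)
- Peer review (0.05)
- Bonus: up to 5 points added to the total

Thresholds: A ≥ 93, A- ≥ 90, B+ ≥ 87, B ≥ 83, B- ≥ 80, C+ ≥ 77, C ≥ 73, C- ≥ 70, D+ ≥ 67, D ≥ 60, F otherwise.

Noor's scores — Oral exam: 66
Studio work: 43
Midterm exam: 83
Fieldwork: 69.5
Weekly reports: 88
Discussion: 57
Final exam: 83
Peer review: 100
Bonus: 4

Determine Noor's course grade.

C

Weighted total:
  Oral exam 66 × 0.08 = 5.28
  Studio work 43 × 0.2 = 8.6
  Midterm exam 83 × 0.13 = 10.79
  Fieldwork 69.5 × 0.05 = 3.475
  Weekly reports 88 × 0.19 = 16.72
  Discussion 57 × 0.1 = 5.7
  Final exam 83 × 0.2 = 16.6
  Peer review 100 × 0.05 = 5
Sum = 72.165
Bonus: 72.165 + 4 = 76.165
76.165 is ≥ 73 and < 77 → C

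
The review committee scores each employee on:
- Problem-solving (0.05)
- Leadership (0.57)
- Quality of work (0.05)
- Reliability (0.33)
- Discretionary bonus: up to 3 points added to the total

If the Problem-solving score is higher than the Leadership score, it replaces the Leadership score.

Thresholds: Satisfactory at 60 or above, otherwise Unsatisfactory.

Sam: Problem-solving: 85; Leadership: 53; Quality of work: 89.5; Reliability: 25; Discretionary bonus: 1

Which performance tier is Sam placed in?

Problem-solving (85) > Leadership (53), so Leadership counts as 85.
Weighted total:
  Problem-solving 85 × 0.05 = 4.25
  Leadership 85 × 0.57 = 48.45
  Quality of work 89.5 × 0.05 = 4.475
  Reliability 25 × 0.33 = 8.25
Sum = 65.425
Discretionary bonus: 65.425 + 1 = 66.425
66.425 ≥ 60 → Satisfactory

Satisfactory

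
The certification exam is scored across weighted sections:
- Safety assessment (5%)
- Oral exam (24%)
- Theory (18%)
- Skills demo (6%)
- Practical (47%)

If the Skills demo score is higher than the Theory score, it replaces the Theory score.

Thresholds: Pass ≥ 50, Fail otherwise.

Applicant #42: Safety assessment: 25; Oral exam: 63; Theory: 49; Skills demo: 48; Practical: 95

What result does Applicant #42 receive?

Skills demo (48) ≤ Theory (49), so Theory stays at 49.
Weighted total:
  Safety assessment 25 × 0.05 = 1.25
  Oral exam 63 × 0.24 = 15.12
  Theory 49 × 0.18 = 8.82
  Skills demo 48 × 0.06 = 2.88
  Practical 95 × 0.47 = 44.65
Sum = 72.72
72.72 ≥ 50 → Pass

Pass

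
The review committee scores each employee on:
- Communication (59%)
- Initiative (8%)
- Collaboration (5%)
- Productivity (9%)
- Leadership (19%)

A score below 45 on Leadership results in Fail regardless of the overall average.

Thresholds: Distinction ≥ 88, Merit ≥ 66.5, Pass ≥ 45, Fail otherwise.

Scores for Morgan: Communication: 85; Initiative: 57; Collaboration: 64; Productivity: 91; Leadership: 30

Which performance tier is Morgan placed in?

Fail

Leadership score 30 < 45: minimum not met.
Weighted total:
  Communication 85 × 0.59 = 50.15
  Initiative 57 × 0.08 = 4.56
  Collaboration 64 × 0.05 = 3.2
  Productivity 91 × 0.09 = 8.19
  Leadership 30 × 0.19 = 5.7
Sum = 71.8
Because the Leadership minimum was not met, the result is Fail.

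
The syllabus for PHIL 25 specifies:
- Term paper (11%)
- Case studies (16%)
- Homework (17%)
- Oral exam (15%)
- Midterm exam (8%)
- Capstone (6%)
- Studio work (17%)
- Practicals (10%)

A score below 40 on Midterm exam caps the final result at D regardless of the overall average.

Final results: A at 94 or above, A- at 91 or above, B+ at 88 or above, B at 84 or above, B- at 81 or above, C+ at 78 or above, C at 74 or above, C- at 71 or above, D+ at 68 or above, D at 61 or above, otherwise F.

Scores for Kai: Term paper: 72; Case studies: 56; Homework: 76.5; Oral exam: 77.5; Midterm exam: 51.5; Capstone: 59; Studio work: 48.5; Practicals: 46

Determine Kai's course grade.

D

Midterm exam score 51.5 ≥ 40: minimum met.
Weighted total:
  Term paper 72 × 0.11 = 7.92
  Case studies 56 × 0.16 = 8.96
  Homework 76.5 × 0.17 = 13.005
  Oral exam 77.5 × 0.15 = 11.625
  Midterm exam 51.5 × 0.08 = 4.12
  Capstone 59 × 0.06 = 3.54
  Studio work 48.5 × 0.17 = 8.245
  Practicals 46 × 0.1 = 4.6
Sum = 62.015
62.015 is ≥ 61 and < 68 → D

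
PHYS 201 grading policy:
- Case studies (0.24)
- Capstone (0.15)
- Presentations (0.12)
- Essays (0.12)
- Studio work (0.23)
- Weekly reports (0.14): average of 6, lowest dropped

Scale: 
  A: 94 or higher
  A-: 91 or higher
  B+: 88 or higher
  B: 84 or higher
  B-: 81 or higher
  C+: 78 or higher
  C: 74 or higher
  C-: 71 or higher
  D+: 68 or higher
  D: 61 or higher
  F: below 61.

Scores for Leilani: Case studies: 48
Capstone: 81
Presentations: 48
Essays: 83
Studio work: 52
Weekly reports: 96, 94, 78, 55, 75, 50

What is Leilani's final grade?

D

Weekly reports: drop 50 → average of remaining 5 = 398/5 = 79.6
Weighted total:
  Case studies 48 × 0.24 = 11.52
  Capstone 81 × 0.15 = 12.15
  Presentations 48 × 0.12 = 5.76
  Essays 83 × 0.12 = 9.96
  Studio work 52 × 0.23 = 11.96
  Weekly reports 79.6 × 0.14 = 11.144
Sum = 62.494
62.494 is ≥ 61 and < 68 → D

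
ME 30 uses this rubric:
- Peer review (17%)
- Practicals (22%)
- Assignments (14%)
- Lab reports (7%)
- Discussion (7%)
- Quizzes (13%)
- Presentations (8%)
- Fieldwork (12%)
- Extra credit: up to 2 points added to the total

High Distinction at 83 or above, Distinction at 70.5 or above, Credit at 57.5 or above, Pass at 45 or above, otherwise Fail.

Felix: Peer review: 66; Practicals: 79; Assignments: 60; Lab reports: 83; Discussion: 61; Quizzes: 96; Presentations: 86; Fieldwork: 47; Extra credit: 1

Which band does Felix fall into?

Weighted total:
  Peer review 66 × 0.17 = 11.22
  Practicals 79 × 0.22 = 17.38
  Assignments 60 × 0.14 = 8.4
  Lab reports 83 × 0.07 = 5.81
  Discussion 61 × 0.07 = 4.27
  Quizzes 96 × 0.13 = 12.48
  Presentations 86 × 0.08 = 6.88
  Fieldwork 47 × 0.12 = 5.64
Sum = 72.08
Extra credit: 72.08 + 1 = 73.08
73.08 is ≥ 70.5 and < 83 → Distinction

Distinction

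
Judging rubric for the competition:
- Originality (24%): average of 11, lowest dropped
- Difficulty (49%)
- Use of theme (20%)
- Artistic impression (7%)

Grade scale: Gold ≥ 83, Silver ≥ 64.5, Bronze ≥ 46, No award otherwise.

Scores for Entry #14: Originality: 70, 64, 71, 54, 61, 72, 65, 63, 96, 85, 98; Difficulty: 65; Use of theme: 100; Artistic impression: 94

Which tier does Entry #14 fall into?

Originality: drop 54 → average of remaining 10 = 745/10 = 74.5
Weighted total:
  Originality 74.5 × 0.24 = 17.88
  Difficulty 65 × 0.49 = 31.85
  Use of theme 100 × 0.2 = 20
  Artistic impression 94 × 0.07 = 6.58
Sum = 76.31
76.31 is ≥ 64.5 and < 83 → Silver

Silver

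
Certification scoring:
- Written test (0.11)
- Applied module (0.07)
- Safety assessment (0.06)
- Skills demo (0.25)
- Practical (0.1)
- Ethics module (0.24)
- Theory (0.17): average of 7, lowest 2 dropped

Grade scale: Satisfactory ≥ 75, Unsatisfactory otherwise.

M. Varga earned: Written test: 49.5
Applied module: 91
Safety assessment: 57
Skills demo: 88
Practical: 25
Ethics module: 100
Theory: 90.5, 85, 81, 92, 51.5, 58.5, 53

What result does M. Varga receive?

Theory: drop 51.5, 53 → average of remaining 5 = 407/5 = 81.4
Weighted total:
  Written test 49.5 × 0.11 = 5.445
  Applied module 91 × 0.07 = 6.37
  Safety assessment 57 × 0.06 = 3.42
  Skills demo 88 × 0.25 = 22
  Practical 25 × 0.1 = 2.5
  Ethics module 100 × 0.24 = 24
  Theory 81.4 × 0.17 = 13.838
Sum = 77.573
77.573 ≥ 75 → Satisfactory

Satisfactory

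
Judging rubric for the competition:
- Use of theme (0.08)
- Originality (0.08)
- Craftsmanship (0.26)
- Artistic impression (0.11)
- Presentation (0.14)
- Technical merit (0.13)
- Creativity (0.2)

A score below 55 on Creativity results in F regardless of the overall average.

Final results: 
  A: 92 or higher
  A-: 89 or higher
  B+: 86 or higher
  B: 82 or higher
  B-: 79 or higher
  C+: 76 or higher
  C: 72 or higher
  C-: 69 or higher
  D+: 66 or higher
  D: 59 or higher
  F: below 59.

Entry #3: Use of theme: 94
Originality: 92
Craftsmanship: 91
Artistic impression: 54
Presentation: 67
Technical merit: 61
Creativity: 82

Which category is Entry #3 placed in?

C+

Creativity score 82 ≥ 55: minimum met.
Weighted total:
  Use of theme 94 × 0.08 = 7.52
  Originality 92 × 0.08 = 7.36
  Craftsmanship 91 × 0.26 = 23.66
  Artistic impression 54 × 0.11 = 5.94
  Presentation 67 × 0.14 = 9.38
  Technical merit 61 × 0.13 = 7.93
  Creativity 82 × 0.2 = 16.4
Sum = 78.19
78.19 is ≥ 76 and < 79 → C+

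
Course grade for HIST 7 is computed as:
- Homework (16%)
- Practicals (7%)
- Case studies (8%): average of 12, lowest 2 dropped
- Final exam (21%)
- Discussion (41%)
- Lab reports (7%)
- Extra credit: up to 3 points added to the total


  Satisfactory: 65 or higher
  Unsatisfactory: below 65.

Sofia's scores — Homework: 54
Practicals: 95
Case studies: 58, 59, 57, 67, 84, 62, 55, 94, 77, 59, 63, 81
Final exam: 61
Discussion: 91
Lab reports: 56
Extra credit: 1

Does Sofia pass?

Satisfactory

Case studies: drop 55, 57 → average of remaining 10 = 704/10 = 70.4
Weighted total:
  Homework 54 × 0.16 = 8.64
  Practicals 95 × 0.07 = 6.65
  Case studies 70.4 × 0.08 = 5.632
  Final exam 61 × 0.21 = 12.81
  Discussion 91 × 0.41 = 37.31
  Lab reports 56 × 0.07 = 3.92
Sum = 74.962
Extra credit: 74.962 + 1 = 75.962
75.962 ≥ 65 → Satisfactory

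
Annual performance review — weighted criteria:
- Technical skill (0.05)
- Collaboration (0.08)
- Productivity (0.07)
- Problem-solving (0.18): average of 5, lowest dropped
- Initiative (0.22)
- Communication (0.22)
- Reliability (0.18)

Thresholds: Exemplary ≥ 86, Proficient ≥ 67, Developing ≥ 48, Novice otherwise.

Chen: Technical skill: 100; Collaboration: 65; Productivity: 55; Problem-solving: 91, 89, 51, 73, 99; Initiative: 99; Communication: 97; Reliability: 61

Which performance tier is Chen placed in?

Problem-solving: drop 51 → average of remaining 4 = 352/4 = 88
Weighted total:
  Technical skill 100 × 0.05 = 5
  Collaboration 65 × 0.08 = 5.2
  Productivity 55 × 0.07 = 3.85
  Problem-solving 88 × 0.18 = 15.84
  Initiative 99 × 0.22 = 21.78
  Communication 97 × 0.22 = 21.34
  Reliability 61 × 0.18 = 10.98
Sum = 83.99
83.99 is ≥ 67 and < 86 → Proficient

Proficient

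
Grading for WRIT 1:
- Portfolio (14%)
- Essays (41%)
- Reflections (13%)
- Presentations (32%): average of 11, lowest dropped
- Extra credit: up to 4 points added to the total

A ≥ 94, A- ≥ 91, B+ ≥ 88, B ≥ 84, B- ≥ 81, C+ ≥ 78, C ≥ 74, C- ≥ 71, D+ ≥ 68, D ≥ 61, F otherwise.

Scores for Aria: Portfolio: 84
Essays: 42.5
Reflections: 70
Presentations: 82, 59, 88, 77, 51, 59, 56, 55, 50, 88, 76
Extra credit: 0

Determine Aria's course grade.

Presentations: drop 50 → average of remaining 10 = 691/10 = 69.1
Weighted total:
  Portfolio 84 × 0.14 = 11.76
  Essays 42.5 × 0.41 = 17.425
  Reflections 70 × 0.13 = 9.1
  Presentations 69.1 × 0.32 = 22.112
Sum = 60.397
Extra credit: 60.397 + 0 = 60.397
60.397 < 61 → F

F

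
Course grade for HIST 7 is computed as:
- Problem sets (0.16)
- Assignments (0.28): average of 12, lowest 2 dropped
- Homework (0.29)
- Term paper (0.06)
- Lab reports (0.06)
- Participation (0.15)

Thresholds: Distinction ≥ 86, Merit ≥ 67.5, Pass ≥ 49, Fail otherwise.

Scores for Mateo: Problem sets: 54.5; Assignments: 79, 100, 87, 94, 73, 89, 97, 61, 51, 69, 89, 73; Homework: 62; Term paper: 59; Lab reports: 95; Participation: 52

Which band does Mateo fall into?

Assignments: drop 51, 61 → average of remaining 10 = 850/10 = 85
Weighted total:
  Problem sets 54.5 × 0.16 = 8.72
  Assignments 85 × 0.28 = 23.8
  Homework 62 × 0.29 = 17.98
  Term paper 59 × 0.06 = 3.54
  Lab reports 95 × 0.06 = 5.7
  Participation 52 × 0.15 = 7.8
Sum = 67.54
67.54 is ≥ 67.5 and < 86 → Merit

Merit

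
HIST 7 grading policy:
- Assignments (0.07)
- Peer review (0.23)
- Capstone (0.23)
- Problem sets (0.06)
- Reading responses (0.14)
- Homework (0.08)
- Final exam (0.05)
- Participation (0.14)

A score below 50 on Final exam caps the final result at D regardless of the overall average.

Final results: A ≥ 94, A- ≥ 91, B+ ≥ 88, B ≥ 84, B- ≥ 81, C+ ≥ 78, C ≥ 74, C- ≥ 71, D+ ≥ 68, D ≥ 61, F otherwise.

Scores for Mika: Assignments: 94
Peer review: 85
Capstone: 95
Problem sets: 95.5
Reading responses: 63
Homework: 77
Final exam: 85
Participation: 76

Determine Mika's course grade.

B-

Final exam score 85 ≥ 50: minimum met.
Weighted total:
  Assignments 94 × 0.07 = 6.58
  Peer review 85 × 0.23 = 19.55
  Capstone 95 × 0.23 = 21.85
  Problem sets 95.5 × 0.06 = 5.73
  Reading responses 63 × 0.14 = 8.82
  Homework 77 × 0.08 = 6.16
  Final exam 85 × 0.05 = 4.25
  Participation 76 × 0.14 = 10.64
Sum = 83.58
83.58 is ≥ 81 and < 84 → B-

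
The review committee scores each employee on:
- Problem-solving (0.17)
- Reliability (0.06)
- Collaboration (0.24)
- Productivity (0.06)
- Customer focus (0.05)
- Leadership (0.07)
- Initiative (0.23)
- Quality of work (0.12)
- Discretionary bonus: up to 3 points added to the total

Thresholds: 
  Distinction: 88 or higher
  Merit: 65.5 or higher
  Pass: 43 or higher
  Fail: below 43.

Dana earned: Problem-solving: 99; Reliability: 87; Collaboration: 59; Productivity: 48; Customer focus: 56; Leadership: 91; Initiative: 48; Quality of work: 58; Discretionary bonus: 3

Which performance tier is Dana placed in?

Merit

Weighted total:
  Problem-solving 99 × 0.17 = 16.83
  Reliability 87 × 0.06 = 5.22
  Collaboration 59 × 0.24 = 14.16
  Productivity 48 × 0.06 = 2.88
  Customer focus 56 × 0.05 = 2.8
  Leadership 91 × 0.07 = 6.37
  Initiative 48 × 0.23 = 11.04
  Quality of work 58 × 0.12 = 6.96
Sum = 66.26
Discretionary bonus: 66.26 + 3 = 69.26
69.26 is ≥ 65.5 and < 88 → Merit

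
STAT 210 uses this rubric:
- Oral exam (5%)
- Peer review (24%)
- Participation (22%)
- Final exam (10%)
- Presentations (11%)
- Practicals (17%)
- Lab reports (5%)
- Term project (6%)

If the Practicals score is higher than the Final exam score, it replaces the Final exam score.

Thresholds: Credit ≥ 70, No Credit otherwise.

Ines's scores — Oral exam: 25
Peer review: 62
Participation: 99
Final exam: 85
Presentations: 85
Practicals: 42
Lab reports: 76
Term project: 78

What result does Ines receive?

Credit

Practicals (42) ≤ Final exam (85), so Final exam stays at 85.
Weighted total:
  Oral exam 25 × 0.05 = 1.25
  Peer review 62 × 0.24 = 14.88
  Participation 99 × 0.22 = 21.78
  Final exam 85 × 0.1 = 8.5
  Presentations 85 × 0.11 = 9.35
  Practicals 42 × 0.17 = 7.14
  Lab reports 76 × 0.05 = 3.8
  Term project 78 × 0.06 = 4.68
Sum = 71.38
71.38 ≥ 70 → Credit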